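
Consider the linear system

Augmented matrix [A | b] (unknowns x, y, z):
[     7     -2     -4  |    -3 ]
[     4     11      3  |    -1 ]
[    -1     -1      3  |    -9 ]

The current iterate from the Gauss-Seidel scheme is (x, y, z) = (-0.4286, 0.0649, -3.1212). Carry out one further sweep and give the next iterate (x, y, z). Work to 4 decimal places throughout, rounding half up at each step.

(-2.1936, 1.5580, -3.2119)

One sweep:
  x = (-3 - (-2)·0.0649 - (-4)·-3.1212) / (7) = -2.1936
  y = (-1 - (4)·-2.1936 - (3)·-3.1212) / (11) = 1.5580
  z = (-9 - (-1)·-2.1936 - (-1)·1.5580) / (3) = -3.2119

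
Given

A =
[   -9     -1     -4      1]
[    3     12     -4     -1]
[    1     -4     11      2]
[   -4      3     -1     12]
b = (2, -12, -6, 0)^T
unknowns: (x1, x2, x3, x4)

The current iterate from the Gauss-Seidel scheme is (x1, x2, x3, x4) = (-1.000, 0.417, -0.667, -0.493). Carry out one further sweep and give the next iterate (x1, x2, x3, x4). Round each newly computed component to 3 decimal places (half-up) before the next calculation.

One sweep:
  x1 = (2 - (-1)·0.417 - (-4)·-0.667 - (1)·-0.493) / (-9) = -0.027
  x2 = (-12 - (3)·-0.027 - (-4)·-0.667 - (-1)·-0.493) / (12) = -1.257
  x3 = (-6 - (1)·-0.027 - (-4)·-1.257 - (2)·-0.493) / (11) = -0.910
  x4 = (0 - (-4)·-0.027 - (3)·-1.257 - (-1)·-0.910) / (12) = 0.229

(-0.027, -1.257, -0.910, 0.229)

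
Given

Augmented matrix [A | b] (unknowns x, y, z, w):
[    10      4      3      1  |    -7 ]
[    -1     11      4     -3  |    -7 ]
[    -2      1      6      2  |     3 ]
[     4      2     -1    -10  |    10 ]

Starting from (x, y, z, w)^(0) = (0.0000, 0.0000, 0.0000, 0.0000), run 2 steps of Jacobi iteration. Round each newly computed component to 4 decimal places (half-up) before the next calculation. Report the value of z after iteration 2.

0.7061

Iteration 1:
  x = (-7 - (4)·0.0000 - (3)·0.0000 - (1)·0.0000) / (10) = -0.7000
  y = (-7 - (-1)·0.0000 - (4)·0.0000 - (-3)·0.0000) / (11) = -0.6364
  z = (3 - (-2)·0.0000 - (1)·0.0000 - (2)·0.0000) / (6) = 0.5000
  w = (10 - (4)·0.0000 - (2)·0.0000 - (-1)·0.0000) / (-10) = -1.0000
Iteration 2:
  x = (-7 - (4)·-0.6364 - (3)·0.5000 - (1)·-1.0000) / (10) = -0.4954
  y = (-7 - (-1)·-0.7000 - (4)·0.5000 - (-3)·-1.0000) / (11) = -1.1545
  z = (3 - (-2)·-0.7000 - (1)·-0.6364 - (2)·-1.0000) / (6) = 0.7061
  w = (10 - (4)·-0.7000 - (2)·-0.6364 - (-1)·0.5000) / (-10) = -1.4573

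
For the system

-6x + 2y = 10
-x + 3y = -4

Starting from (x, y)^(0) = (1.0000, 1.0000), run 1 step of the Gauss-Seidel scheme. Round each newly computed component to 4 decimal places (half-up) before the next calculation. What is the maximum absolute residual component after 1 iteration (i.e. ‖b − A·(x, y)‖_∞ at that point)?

Iteration 1:
  x = (10 - (2)·1.0000) / (-6) = -1.3333
  y = (-4 - (-1)·-1.3333) / (3) = -1.7778
Residual b − A·x = (5.5558, 0.0001); ∞-norm = 5.5558

5.5558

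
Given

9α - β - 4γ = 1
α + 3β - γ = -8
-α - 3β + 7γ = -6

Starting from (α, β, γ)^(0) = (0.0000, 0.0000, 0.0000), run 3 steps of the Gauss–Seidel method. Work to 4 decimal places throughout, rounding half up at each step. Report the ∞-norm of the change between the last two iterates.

0.1570

Iteration 1:
  α = (1 - (-1)·0.0000 - (-4)·0.0000) / (9) = 0.1111
  β = (-8 - (1)·0.1111 - (-1)·0.0000) / (3) = -2.7037
  γ = (-6 - (-1)·0.1111 - (-3)·-2.7037) / (7) = -2.0000
Iteration 2:
  α = (1 - (-1)·-2.7037 - (-4)·-2.0000) / (9) = -1.0782
  β = (-8 - (1)·-1.0782 - (-1)·-2.0000) / (3) = -2.9739
  γ = (-6 - (-1)·-1.0782 - (-3)·-2.9739) / (7) = -2.2857
Iteration 3:
  α = (1 - (-1)·-2.9739 - (-4)·-2.2857) / (9) = -1.2352
  β = (-8 - (1)·-1.2352 - (-1)·-2.2857) / (3) = -3.0168
  γ = (-6 - (-1)·-1.2352 - (-3)·-3.0168) / (7) = -2.3265
Change: (-0.1570, -0.0429, -0.0408) → max |·| = 0.1570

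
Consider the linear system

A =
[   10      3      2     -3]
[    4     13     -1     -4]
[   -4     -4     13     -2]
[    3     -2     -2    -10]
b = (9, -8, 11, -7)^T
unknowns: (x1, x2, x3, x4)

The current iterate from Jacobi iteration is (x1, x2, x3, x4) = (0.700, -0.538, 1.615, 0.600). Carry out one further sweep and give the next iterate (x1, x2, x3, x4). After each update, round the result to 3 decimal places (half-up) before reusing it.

(0.918, -0.522, 0.988, 0.695)

One sweep:
  x1 = (9 - (3)·-0.538 - (2)·1.615 - (-3)·0.600) / (10) = 0.918
  x2 = (-8 - (4)·0.700 - (-1)·1.615 - (-4)·0.600) / (13) = -0.522
  x3 = (11 - (-4)·0.700 - (-4)·-0.538 - (-2)·0.600) / (13) = 0.988
  x4 = (-7 - (3)·0.700 - (-2)·-0.538 - (-2)·1.615) / (-10) = 0.695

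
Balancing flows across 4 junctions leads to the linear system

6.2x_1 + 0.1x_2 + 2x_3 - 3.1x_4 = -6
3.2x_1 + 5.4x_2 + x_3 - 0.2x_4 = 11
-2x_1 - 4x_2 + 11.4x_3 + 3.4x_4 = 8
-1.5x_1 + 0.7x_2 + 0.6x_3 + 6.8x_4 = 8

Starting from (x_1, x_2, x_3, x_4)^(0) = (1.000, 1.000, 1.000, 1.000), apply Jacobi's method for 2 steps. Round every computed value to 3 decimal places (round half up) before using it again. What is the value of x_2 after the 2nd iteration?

Iteration 1:
  x_1 = (-6 - (0.1)·1.000 - (2)·1.000 - (-3.1)·1.000) / (6.2) = -0.806
  x_2 = (11 - (3.2)·1.000 - (1)·1.000 - (-0.2)·1.000) / (5.4) = 1.296
  x_3 = (8 - (-2)·1.000 - (-4)·1.000 - (3.4)·1.000) / (11.4) = 0.930
  x_4 = (8 - (-1.5)·1.000 - (0.7)·1.000 - (0.6)·1.000) / (6.8) = 1.206
Iteration 2:
  x_1 = (-6 - (0.1)·1.296 - (2)·0.930 - (-3.1)·1.206) / (6.2) = -0.686
  x_2 = (11 - (3.2)·-0.806 - (1)·0.930 - (-0.2)·1.206) / (5.4) = 2.387
  x_3 = (8 - (-2)·-0.806 - (-4)·1.296 - (3.4)·1.206) / (11.4) = 0.655
  x_4 = (8 - (-1.5)·-0.806 - (0.7)·1.296 - (0.6)·0.930) / (6.8) = 0.783

2.387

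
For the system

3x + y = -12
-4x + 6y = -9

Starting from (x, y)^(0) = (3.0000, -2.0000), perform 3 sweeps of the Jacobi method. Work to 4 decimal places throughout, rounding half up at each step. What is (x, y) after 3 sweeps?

(-2.7593, -4.2778)

Iteration 1:
  x = (-12 - (1)·-2.0000) / (3) = -3.3333
  y = (-9 - (-4)·3.0000) / (6) = 0.5000
Iteration 2:
  x = (-12 - (1)·0.5000) / (3) = -4.1667
  y = (-9 - (-4)·-3.3333) / (6) = -3.7222
Iteration 3:
  x = (-12 - (1)·-3.7222) / (3) = -2.7593
  y = (-9 - (-4)·-4.1667) / (6) = -4.2778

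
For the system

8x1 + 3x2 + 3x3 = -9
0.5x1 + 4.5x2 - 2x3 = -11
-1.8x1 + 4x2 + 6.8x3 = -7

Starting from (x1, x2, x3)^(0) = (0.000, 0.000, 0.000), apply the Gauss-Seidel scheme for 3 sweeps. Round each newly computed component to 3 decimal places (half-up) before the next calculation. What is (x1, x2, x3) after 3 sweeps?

Iteration 1:
  x1 = (-9 - (3)·0.000 - (3)·0.000) / (8) = -1.125
  x2 = (-11 - (0.5)·-1.125 - (-2)·0.000) / (4.5) = -2.319
  x3 = (-7 - (-1.8)·-1.125 - (4)·-2.319) / (6.8) = 0.037
Iteration 2:
  x1 = (-9 - (3)·-2.319 - (3)·0.037) / (8) = -0.269
  x2 = (-11 - (0.5)·-0.269 - (-2)·0.037) / (4.5) = -2.398
  x3 = (-7 - (-1.8)·-0.269 - (4)·-2.398) / (6.8) = 0.310
Iteration 3:
  x1 = (-9 - (3)·-2.398 - (3)·0.310) / (8) = -0.342
  x2 = (-11 - (0.5)·-0.342 - (-2)·0.310) / (4.5) = -2.269
  x3 = (-7 - (-1.8)·-0.342 - (4)·-2.269) / (6.8) = 0.215

(-0.342, -2.269, 0.215)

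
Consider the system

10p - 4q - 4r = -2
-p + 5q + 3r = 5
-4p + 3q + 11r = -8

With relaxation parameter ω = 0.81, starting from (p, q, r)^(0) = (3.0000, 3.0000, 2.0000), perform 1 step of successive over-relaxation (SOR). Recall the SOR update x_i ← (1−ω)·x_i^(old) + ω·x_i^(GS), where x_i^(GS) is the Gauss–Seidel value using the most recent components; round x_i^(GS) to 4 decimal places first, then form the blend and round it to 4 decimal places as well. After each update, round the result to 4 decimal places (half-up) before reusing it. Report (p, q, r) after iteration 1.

Iteration 1:
  p: GS value = (-2 - (-4)·3.0000 - (-4)·2.0000) / (10) = 1.8000;  p ← (1−ω)·3.0000 + ω·1.8000 = 2.0280
  q: GS value = (5 - (-1)·2.0280 - (3)·2.0000) / (5) = 0.2056;  q ← (1−ω)·3.0000 + ω·0.2056 = 0.7365
  r: GS value = (-8 - (-4)·2.0280 - (3)·0.7365) / (11) = -0.1907;  r ← (1−ω)·2.0000 + ω·-0.1907 = 0.2255

(2.0280, 0.7365, 0.2255)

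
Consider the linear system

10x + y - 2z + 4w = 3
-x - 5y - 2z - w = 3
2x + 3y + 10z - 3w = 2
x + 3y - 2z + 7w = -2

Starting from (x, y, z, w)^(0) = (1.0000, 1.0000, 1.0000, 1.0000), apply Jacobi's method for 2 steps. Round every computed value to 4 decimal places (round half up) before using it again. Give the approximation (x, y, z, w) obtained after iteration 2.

Iteration 1:
  x = (3 - (1)·1.0000 - (-2)·1.0000 - (4)·1.0000) / (10) = 0.0000
  y = (3 - (-1)·1.0000 - (-2)·1.0000 - (-1)·1.0000) / (-5) = -1.4000
  z = (2 - (2)·1.0000 - (3)·1.0000 - (-3)·1.0000) / (10) = 0.0000
  w = (-2 - (1)·1.0000 - (3)·1.0000 - (-2)·1.0000) / (7) = -0.5714
Iteration 2:
  x = (3 - (1)·-1.4000 - (-2)·0.0000 - (4)·-0.5714) / (10) = 0.6686
  y = (3 - (-1)·0.0000 - (-2)·0.0000 - (-1)·-0.5714) / (-5) = -0.4857
  z = (2 - (2)·0.0000 - (3)·-1.4000 - (-3)·-0.5714) / (10) = 0.4486
  w = (-2 - (1)·0.0000 - (3)·-1.4000 - (-2)·0.0000) / (7) = 0.3143

(0.6686, -0.4857, 0.4486, 0.3143)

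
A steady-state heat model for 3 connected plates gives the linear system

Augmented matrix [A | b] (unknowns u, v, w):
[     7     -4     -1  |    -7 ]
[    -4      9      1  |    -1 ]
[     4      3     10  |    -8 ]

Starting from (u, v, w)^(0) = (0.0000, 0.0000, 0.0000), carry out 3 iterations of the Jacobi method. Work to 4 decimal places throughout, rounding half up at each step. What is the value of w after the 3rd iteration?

Iteration 1:
  u = (-7 - (-4)·0.0000 - (-1)·0.0000) / (7) = -1.0000
  v = (-1 - (-4)·0.0000 - (1)·0.0000) / (9) = -0.1111
  w = (-8 - (4)·0.0000 - (3)·0.0000) / (10) = -0.8000
Iteration 2:
  u = (-7 - (-4)·-0.1111 - (-1)·-0.8000) / (7) = -1.1778
  v = (-1 - (-4)·-1.0000 - (1)·-0.8000) / (9) = -0.4667
  w = (-8 - (4)·-1.0000 - (3)·-0.1111) / (10) = -0.3667
Iteration 3:
  u = (-7 - (-4)·-0.4667 - (-1)·-0.3667) / (7) = -1.3191
  v = (-1 - (-4)·-1.1778 - (1)·-0.3667) / (9) = -0.5938
  w = (-8 - (4)·-1.1778 - (3)·-0.4667) / (10) = -0.1889

-0.1889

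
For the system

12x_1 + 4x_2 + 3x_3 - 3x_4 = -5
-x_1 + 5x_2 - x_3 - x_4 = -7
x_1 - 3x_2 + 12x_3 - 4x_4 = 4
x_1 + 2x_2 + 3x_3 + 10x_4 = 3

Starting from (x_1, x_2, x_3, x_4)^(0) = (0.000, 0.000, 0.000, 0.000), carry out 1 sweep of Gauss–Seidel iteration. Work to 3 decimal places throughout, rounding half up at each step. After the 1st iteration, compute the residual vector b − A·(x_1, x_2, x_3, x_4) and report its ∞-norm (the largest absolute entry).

Iteration 1:
  x_1 = (-5 - (4)·0.000 - (3)·0.000 - (-3)·0.000) / (12) = -0.417
  x_2 = (-7 - (-1)·-0.417 - (-1)·0.000 - (-1)·0.000) / (5) = -1.483
  x_3 = (4 - (1)·-0.417 - (-3)·-1.483 - (-4)·0.000) / (12) = -0.003
  x_4 = (3 - (1)·-0.417 - (2)·-1.483 - (3)·-0.003) / (10) = 0.639
Residual b − A·x = (7.862, 0.634, 2.560, 0.002); ∞-norm = 7.862

7.862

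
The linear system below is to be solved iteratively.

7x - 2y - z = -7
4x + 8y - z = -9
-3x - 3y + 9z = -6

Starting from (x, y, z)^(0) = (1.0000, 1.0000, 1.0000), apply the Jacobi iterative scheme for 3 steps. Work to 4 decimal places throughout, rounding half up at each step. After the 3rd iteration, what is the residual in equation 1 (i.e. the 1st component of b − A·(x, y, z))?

0.4527

Iteration 1:
  x = (-7 - (-2)·1.0000 - (-1)·1.0000) / (7) = -0.5714
  y = (-9 - (4)·1.0000 - (-1)·1.0000) / (8) = -1.5000
  z = (-6 - (-3)·1.0000 - (-3)·1.0000) / (9) = 0.0000
Iteration 2:
  x = (-7 - (-2)·-1.5000 - (-1)·0.0000) / (7) = -1.4286
  y = (-9 - (4)·-0.5714 - (-1)·0.0000) / (8) = -0.8393
  z = (-6 - (-3)·-0.5714 - (-3)·-1.5000) / (9) = -1.3571
Iteration 3:
  x = (-7 - (-2)·-0.8393 - (-1)·-1.3571) / (7) = -1.4337
  y = (-9 - (4)·-1.4286 - (-1)·-1.3571) / (8) = -0.5803
  z = (-6 - (-3)·-1.4286 - (-3)·-0.8393) / (9) = -1.4226
Residual b − A·x = (0.4527, -0.0454, 0.7614)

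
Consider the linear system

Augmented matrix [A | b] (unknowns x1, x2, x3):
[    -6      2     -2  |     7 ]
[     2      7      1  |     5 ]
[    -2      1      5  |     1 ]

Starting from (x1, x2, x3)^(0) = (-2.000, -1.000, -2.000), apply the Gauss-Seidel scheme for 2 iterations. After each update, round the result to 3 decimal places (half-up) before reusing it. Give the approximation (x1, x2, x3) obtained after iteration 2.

(-0.627, 0.948, -0.240)

Iteration 1:
  x1 = (7 - (2)·-1.000 - (-2)·-2.000) / (-6) = -0.833
  x2 = (5 - (2)·-0.833 - (1)·-2.000) / (7) = 1.238
  x3 = (1 - (-2)·-0.833 - (1)·1.238) / (5) = -0.381
Iteration 2:
  x1 = (7 - (2)·1.238 - (-2)·-0.381) / (-6) = -0.627
  x2 = (5 - (2)·-0.627 - (1)·-0.381) / (7) = 0.948
  x3 = (1 - (-2)·-0.627 - (1)·0.948) / (5) = -0.240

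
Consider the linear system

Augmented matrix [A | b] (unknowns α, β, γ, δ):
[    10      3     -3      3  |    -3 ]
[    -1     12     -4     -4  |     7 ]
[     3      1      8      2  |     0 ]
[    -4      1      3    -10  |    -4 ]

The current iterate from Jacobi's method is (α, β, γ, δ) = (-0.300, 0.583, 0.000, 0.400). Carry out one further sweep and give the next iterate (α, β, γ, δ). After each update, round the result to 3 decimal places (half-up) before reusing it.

(-0.595, 0.692, -0.060, 0.578)

One sweep:
  α = (-3 - (3)·0.583 - (-3)·0.000 - (3)·0.400) / (10) = -0.595
  β = (7 - (-1)·-0.300 - (-4)·0.000 - (-4)·0.400) / (12) = 0.692
  γ = (0 - (3)·-0.300 - (1)·0.583 - (2)·0.400) / (8) = -0.060
  δ = (-4 - (-4)·-0.300 - (1)·0.583 - (3)·0.000) / (-10) = 0.578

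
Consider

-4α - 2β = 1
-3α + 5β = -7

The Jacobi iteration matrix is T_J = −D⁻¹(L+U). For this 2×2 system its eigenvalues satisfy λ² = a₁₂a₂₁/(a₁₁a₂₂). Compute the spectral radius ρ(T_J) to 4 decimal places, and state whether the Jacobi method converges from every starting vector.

a₁₂a₂₁/(a₁₁a₂₂) = (-2)·(-3) / ((-4)·(5)) = -0.300000
ρ = √|-0.300000| = √0.300000 = 0.5477
ρ < 1, so Jacobi converges

0.5477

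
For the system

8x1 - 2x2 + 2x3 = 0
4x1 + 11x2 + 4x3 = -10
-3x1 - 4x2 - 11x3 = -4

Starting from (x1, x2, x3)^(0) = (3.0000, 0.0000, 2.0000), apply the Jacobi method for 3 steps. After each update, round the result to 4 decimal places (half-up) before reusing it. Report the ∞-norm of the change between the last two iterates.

0.7687

Iteration 1:
  x1 = (0 - (-2)·0.0000 - (2)·2.0000) / (8) = -0.5000
  x2 = (-10 - (4)·3.0000 - (4)·2.0000) / (11) = -2.7273
  x3 = (-4 - (-3)·3.0000 - (-4)·0.0000) / (-11) = -0.4545
Iteration 2:
  x1 = (0 - (-2)·-2.7273 - (2)·-0.4545) / (8) = -0.5682
  x2 = (-10 - (4)·-0.5000 - (4)·-0.4545) / (11) = -0.5620
  x3 = (-4 - (-3)·-0.5000 - (-4)·-2.7273) / (-11) = 1.4917
Iteration 3:
  x1 = (0 - (-2)·-0.5620 - (2)·1.4917) / (8) = -0.5134
  x2 = (-10 - (4)·-0.5682 - (4)·1.4917) / (11) = -1.2449
  x3 = (-4 - (-3)·-0.5682 - (-4)·-0.5620) / (-11) = 0.7230
Change: (0.0548, -0.6829, -0.7687) → max |·| = 0.7687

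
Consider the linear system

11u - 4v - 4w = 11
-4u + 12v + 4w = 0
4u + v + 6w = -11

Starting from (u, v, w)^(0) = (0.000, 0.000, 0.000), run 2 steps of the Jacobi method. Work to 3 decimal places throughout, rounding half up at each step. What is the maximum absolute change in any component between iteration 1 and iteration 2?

Iteration 1:
  u = (11 - (-4)·0.000 - (-4)·0.000) / (11) = 1.000
  v = (0 - (-4)·0.000 - (4)·0.000) / (12) = 0.000
  w = (-11 - (4)·0.000 - (1)·0.000) / (6) = -1.833
Iteration 2:
  u = (11 - (-4)·0.000 - (-4)·-1.833) / (11) = 0.333
  v = (0 - (-4)·1.000 - (4)·-1.833) / (12) = 0.944
  w = (-11 - (4)·1.000 - (1)·0.000) / (6) = -2.500
Change: (-0.667, 0.944, -0.667) → max |·| = 0.944

0.944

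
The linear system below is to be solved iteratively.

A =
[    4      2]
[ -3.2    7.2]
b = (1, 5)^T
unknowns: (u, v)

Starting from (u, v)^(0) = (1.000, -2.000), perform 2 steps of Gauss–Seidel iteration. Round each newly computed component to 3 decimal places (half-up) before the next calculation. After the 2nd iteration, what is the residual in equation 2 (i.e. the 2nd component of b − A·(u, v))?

Iteration 1:
  u = (1 - (2)·-2.000) / (4) = 1.250
  v = (5 - (-3.2)·1.250) / (7.2) = 1.250
Iteration 2:
  u = (1 - (2)·1.250) / (4) = -0.375
  v = (5 - (-3.2)·-0.375) / (7.2) = 0.528
Residual b − A·x = (1.444, -0.002)

-0.002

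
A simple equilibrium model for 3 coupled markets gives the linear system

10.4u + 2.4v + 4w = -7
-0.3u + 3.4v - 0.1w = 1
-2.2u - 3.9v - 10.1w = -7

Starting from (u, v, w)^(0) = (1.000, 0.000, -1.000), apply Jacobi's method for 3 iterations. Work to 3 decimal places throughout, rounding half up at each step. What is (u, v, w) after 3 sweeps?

(-0.976, 0.230, 0.788)

Iteration 1:
  u = (-7 - (2.4)·0.000 - (4)·-1.000) / (10.4) = -0.288
  v = (1 - (-0.3)·1.000 - (-0.1)·-1.000) / (3.4) = 0.353
  w = (-7 - (-2.2)·1.000 - (-3.9)·0.000) / (-10.1) = 0.475
Iteration 2:
  u = (-7 - (2.4)·0.353 - (4)·0.475) / (10.4) = -0.937
  v = (1 - (-0.3)·-0.288 - (-0.1)·0.475) / (3.4) = 0.283
  w = (-7 - (-2.2)·-0.288 - (-3.9)·0.353) / (-10.1) = 0.619
Iteration 3:
  u = (-7 - (2.4)·0.283 - (4)·0.619) / (10.4) = -0.976
  v = (1 - (-0.3)·-0.937 - (-0.1)·0.619) / (3.4) = 0.230
  w = (-7 - (-2.2)·-0.937 - (-3.9)·0.283) / (-10.1) = 0.788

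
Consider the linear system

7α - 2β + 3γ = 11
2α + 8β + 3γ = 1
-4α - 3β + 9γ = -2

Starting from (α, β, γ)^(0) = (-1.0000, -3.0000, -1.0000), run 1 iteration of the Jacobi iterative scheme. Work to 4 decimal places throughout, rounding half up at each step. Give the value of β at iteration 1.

Iteration 1:
  α = (11 - (-2)·-3.0000 - (3)·-1.0000) / (7) = 1.1429
  β = (1 - (2)·-1.0000 - (3)·-1.0000) / (8) = 0.7500
  γ = (-2 - (-4)·-1.0000 - (-3)·-3.0000) / (9) = -1.6667

0.7500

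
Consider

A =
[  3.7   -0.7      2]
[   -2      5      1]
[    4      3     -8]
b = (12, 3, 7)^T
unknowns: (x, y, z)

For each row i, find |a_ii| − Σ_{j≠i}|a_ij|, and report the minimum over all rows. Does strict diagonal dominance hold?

1

row 1: |3.7| − (0.7+2) = 1
row 2: |5| − (2+1) = 2
row 3: |-8| − (4+3) = 1
minimum over rows = 1 → strictly diagonally dominant (convergence guaranteed)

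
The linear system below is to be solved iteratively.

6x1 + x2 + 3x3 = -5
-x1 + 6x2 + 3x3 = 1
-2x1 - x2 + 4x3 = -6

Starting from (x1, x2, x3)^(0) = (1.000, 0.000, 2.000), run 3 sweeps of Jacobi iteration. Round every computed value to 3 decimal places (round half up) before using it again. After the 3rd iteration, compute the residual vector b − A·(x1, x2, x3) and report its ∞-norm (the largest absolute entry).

4.246

Iteration 1:
  x1 = (-5 - (1)·0.000 - (3)·2.000) / (6) = -1.833
  x2 = (1 - (-1)·1.000 - (3)·2.000) / (6) = -0.667
  x3 = (-6 - (-2)·1.000 - (-1)·0.000) / (4) = -1.000
Iteration 2:
  x1 = (-5 - (1)·-0.667 - (3)·-1.000) / (6) = -0.222
  x2 = (1 - (-1)·-1.833 - (3)·-1.000) / (6) = 0.361
  x3 = (-6 - (-2)·-1.833 - (-1)·-0.667) / (4) = -2.583
Iteration 3:
  x1 = (-5 - (1)·0.361 - (3)·-2.583) / (6) = 0.398
  x2 = (1 - (-1)·-0.222 - (3)·-2.583) / (6) = 1.421
  x3 = (-6 - (-2)·-0.222 - (-1)·0.361) / (4) = -1.521
Residual b − A·x = (-4.246, -2.565, 2.301); ∞-norm = 4.246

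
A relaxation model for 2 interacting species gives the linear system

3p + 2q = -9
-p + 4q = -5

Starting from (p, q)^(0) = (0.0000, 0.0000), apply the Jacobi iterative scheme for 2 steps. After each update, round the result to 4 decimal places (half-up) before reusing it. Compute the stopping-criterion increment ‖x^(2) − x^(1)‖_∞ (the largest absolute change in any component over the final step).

0.8333

Iteration 1:
  p = (-9 - (2)·0.0000) / (3) = -3.0000
  q = (-5 - (-1)·0.0000) / (4) = -1.2500
Iteration 2:
  p = (-9 - (2)·-1.2500) / (3) = -2.1667
  q = (-5 - (-1)·-3.0000) / (4) = -2.0000
Change: (0.8333, -0.7500) → max |·| = 0.8333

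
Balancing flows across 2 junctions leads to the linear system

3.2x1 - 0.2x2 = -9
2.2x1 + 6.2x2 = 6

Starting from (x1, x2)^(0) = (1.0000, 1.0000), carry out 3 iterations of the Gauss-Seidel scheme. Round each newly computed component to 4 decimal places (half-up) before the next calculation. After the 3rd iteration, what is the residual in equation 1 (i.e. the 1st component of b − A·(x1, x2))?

0.0000

Iteration 1:
  x1 = (-9 - (-0.2)·1.0000) / (3.2) = -2.7500
  x2 = (6 - (2.2)·-2.7500) / (6.2) = 1.9435
Iteration 2:
  x1 = (-9 - (-0.2)·1.9435) / (3.2) = -2.6910
  x2 = (6 - (2.2)·-2.6910) / (6.2) = 1.9226
Iteration 3:
  x1 = (-9 - (-0.2)·1.9226) / (3.2) = -2.6923
  x2 = (6 - (2.2)·-2.6923) / (6.2) = 1.9231
Residual b − A·x = (0.0000, -0.0002)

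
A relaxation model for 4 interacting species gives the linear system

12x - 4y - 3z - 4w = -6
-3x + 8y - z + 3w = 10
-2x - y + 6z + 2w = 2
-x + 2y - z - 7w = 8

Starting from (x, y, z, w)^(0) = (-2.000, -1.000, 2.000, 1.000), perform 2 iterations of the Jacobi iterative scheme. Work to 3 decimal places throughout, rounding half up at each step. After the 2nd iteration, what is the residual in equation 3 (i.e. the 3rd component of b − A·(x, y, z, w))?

Iteration 1:
  x = (-6 - (-4)·-1.000 - (-3)·2.000 - (-4)·1.000) / (12) = 0.000
  y = (10 - (-3)·-2.000 - (-1)·2.000 - (3)·1.000) / (8) = 0.375
  z = (2 - (-2)·-2.000 - (-1)·-1.000 - (2)·1.000) / (6) = -0.833
  w = (8 - (-1)·-2.000 - (2)·-1.000 - (-1)·2.000) / (-7) = -1.429
Iteration 2:
  x = (-6 - (-4)·0.375 - (-3)·-0.833 - (-4)·-1.429) / (12) = -1.060
  y = (10 - (-3)·0.000 - (-1)·-0.833 - (3)·-1.429) / (8) = 1.682
  z = (2 - (-2)·0.000 - (-1)·0.375 - (2)·-1.429) / (6) = 0.872
  w = (8 - (-1)·0.000 - (2)·0.375 - (-1)·-0.833) / (-7) = -0.917
Residual b − A·x = (12.396, -3.013, -1.836, -1.971)

-1.836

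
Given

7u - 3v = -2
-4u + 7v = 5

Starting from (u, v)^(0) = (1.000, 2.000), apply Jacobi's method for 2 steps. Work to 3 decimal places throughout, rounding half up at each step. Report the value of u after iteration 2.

0.265

Iteration 1:
  u = (-2 - (-3)·2.000) / (7) = 0.571
  v = (5 - (-4)·1.000) / (7) = 1.286
Iteration 2:
  u = (-2 - (-3)·1.286) / (7) = 0.265
  v = (5 - (-4)·0.571) / (7) = 1.041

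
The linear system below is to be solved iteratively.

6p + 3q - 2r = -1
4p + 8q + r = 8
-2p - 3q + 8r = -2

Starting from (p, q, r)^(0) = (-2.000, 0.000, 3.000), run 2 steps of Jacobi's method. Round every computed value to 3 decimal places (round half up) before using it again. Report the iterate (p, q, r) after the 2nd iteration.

Iteration 1:
  p = (-1 - (3)·0.000 - (-2)·3.000) / (6) = 0.833
  q = (8 - (4)·-2.000 - (1)·3.000) / (8) = 1.625
  r = (-2 - (-2)·-2.000 - (-3)·0.000) / (8) = -0.750
Iteration 2:
  p = (-1 - (3)·1.625 - (-2)·-0.750) / (6) = -1.229
  q = (8 - (4)·0.833 - (1)·-0.750) / (8) = 0.677
  r = (-2 - (-2)·0.833 - (-3)·1.625) / (8) = 0.568

(-1.229, 0.677, 0.568)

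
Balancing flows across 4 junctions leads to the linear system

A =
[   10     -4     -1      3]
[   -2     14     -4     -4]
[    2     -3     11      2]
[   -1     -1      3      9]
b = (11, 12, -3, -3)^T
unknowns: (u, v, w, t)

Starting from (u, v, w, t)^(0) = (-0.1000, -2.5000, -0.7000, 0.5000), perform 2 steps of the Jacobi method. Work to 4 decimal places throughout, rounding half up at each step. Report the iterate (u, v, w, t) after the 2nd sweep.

(1.4282, 0.4354, 0.0341, 0.0831)

Iteration 1:
  u = (11 - (-4)·-2.5000 - (-1)·-0.7000 - (3)·0.5000) / (10) = -0.1200
  v = (12 - (-2)·-0.1000 - (-4)·-0.7000 - (-4)·0.5000) / (14) = 0.7857
  w = (-3 - (2)·-0.1000 - (-3)·-2.5000 - (2)·0.5000) / (11) = -1.0273
  t = (-3 - (-1)·-0.1000 - (-1)·-2.5000 - (3)·-0.7000) / (9) = -0.3889
Iteration 2:
  u = (11 - (-4)·0.7857 - (-1)·-1.0273 - (3)·-0.3889) / (10) = 1.4282
  v = (12 - (-2)·-0.1200 - (-4)·-1.0273 - (-4)·-0.3889) / (14) = 0.4354
  w = (-3 - (2)·-0.1200 - (-3)·0.7857 - (2)·-0.3889) / (11) = 0.0341
  t = (-3 - (-1)·-0.1200 - (-1)·0.7857 - (3)·-1.0273) / (9) = 0.0831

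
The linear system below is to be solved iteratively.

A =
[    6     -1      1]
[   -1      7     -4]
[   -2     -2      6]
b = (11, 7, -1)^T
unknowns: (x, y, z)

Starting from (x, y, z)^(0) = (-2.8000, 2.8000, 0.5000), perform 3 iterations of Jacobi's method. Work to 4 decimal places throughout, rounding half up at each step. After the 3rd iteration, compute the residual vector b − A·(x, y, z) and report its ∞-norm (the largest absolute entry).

Iteration 1:
  x = (11 - (-1)·2.8000 - (1)·0.5000) / (6) = 2.2167
  y = (7 - (-1)·-2.8000 - (-4)·0.5000) / (7) = 0.8857
  z = (-1 - (-2)·-2.8000 - (-2)·2.8000) / (6) = -0.1667
Iteration 2:
  x = (11 - (-1)·0.8857 - (1)·-0.1667) / (6) = 2.0087
  y = (7 - (-1)·2.2167 - (-4)·-0.1667) / (7) = 1.2214
  z = (-1 - (-2)·2.2167 - (-2)·0.8857) / (6) = 0.8675
Iteration 3:
  x = (11 - (-1)·1.2214 - (1)·0.8675) / (6) = 1.8923
  y = (7 - (-1)·2.0087 - (-4)·0.8675) / (7) = 1.7827
  z = (-1 - (-2)·2.0087 - (-2)·1.2214) / (6) = 0.9100
Residual b − A·x = (0.5189, 0.0534, 0.8900); ∞-norm = 0.8900

0.8900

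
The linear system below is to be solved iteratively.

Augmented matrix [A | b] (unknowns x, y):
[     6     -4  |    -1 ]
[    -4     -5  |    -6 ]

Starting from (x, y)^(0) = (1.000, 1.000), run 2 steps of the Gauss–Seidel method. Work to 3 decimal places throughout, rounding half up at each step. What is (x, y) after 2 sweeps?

(0.367, 0.906)

Iteration 1:
  x = (-1 - (-4)·1.000) / (6) = 0.500
  y = (-6 - (-4)·0.500) / (-5) = 0.800
Iteration 2:
  x = (-1 - (-4)·0.800) / (6) = 0.367
  y = (-6 - (-4)·0.367) / (-5) = 0.906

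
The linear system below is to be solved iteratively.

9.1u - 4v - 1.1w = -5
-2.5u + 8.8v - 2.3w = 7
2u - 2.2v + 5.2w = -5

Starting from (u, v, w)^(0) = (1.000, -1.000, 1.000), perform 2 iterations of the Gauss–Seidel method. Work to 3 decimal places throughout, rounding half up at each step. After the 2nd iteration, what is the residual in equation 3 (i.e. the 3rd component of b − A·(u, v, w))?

-0.002

Iteration 1:
  u = (-5 - (-4)·-1.000 - (-1.1)·1.000) / (9.1) = -0.868
  v = (7 - (-2.5)·-0.868 - (-2.3)·1.000) / (8.8) = 0.810
  w = (-5 - (2)·-0.868 - (-2.2)·0.810) / (5.2) = -0.285
Iteration 2:
  u = (-5 - (-4)·0.810 - (-1.1)·-0.285) / (9.1) = -0.228
  v = (7 - (-2.5)·-0.228 - (-2.3)·-0.285) / (8.8) = 0.656
  w = (-5 - (2)·-0.228 - (-2.2)·0.656) / (5.2) = -0.596
Residual b − A·x = (-0.957, -0.714, -0.002)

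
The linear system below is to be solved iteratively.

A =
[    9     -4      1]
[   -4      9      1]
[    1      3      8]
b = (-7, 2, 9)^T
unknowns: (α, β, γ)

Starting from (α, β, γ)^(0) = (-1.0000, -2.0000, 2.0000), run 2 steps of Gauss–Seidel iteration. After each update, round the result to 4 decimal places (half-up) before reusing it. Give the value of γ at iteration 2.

Iteration 1:
  α = (-7 - (-4)·-2.0000 - (1)·2.0000) / (9) = -1.8889
  β = (2 - (-4)·-1.8889 - (1)·2.0000) / (9) = -0.8395
  γ = (9 - (1)·-1.8889 - (3)·-0.8395) / (8) = 1.6759
Iteration 2:
  α = (-7 - (-4)·-0.8395 - (1)·1.6759) / (9) = -1.3371
  β = (2 - (-4)·-1.3371 - (1)·1.6759) / (9) = -0.5583
  γ = (9 - (1)·-1.3371 - (3)·-0.5583) / (8) = 1.5015

1.5015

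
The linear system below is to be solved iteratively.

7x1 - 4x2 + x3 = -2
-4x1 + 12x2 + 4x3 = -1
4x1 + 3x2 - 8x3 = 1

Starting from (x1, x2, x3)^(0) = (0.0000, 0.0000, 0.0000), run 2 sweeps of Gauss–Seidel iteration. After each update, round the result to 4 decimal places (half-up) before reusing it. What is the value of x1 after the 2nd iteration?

-0.3399

Iteration 1:
  x1 = (-2 - (-4)·0.0000 - (1)·0.0000) / (7) = -0.2857
  x2 = (-1 - (-4)·-0.2857 - (4)·0.0000) / (12) = -0.1786
  x3 = (1 - (4)·-0.2857 - (3)·-0.1786) / (-8) = -0.3348
Iteration 2:
  x1 = (-2 - (-4)·-0.1786 - (1)·-0.3348) / (7) = -0.3399
  x2 = (-1 - (-4)·-0.3399 - (4)·-0.3348) / (12) = -0.0850
  x3 = (1 - (4)·-0.3399 - (3)·-0.0850) / (-8) = -0.3268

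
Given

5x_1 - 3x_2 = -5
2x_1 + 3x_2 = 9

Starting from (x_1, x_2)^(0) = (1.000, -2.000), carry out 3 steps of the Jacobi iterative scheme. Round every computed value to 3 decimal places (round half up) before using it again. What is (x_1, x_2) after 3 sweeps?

Iteration 1:
  x_1 = (-5 - (-3)·-2.000) / (5) = -2.200
  x_2 = (9 - (2)·1.000) / (3) = 2.333
Iteration 2:
  x_1 = (-5 - (-3)·2.333) / (5) = 0.400
  x_2 = (9 - (2)·-2.200) / (3) = 4.467
Iteration 3:
  x_1 = (-5 - (-3)·4.467) / (5) = 1.680
  x_2 = (9 - (2)·0.400) / (3) = 2.733

(1.680, 2.733)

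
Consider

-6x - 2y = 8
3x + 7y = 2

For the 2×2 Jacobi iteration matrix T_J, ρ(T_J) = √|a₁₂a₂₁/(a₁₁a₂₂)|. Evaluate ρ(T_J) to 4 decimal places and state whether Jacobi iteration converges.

a₁₂a₂₁/(a₁₁a₂₂) = (-2)·(3) / ((-6)·(7)) = 0.142857
ρ = √|0.142857| = √0.142857 = 0.3780
ρ < 1, so Jacobi converges

0.3780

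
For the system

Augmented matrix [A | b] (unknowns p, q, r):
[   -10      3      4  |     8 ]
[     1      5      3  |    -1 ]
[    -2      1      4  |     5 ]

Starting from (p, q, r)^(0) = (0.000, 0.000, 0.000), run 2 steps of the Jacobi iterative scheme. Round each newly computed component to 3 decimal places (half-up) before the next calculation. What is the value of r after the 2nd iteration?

Iteration 1:
  p = (8 - (3)·0.000 - (4)·0.000) / (-10) = -0.800
  q = (-1 - (1)·0.000 - (3)·0.000) / (5) = -0.200
  r = (5 - (-2)·0.000 - (1)·0.000) / (4) = 1.250
Iteration 2:
  p = (8 - (3)·-0.200 - (4)·1.250) / (-10) = -0.360
  q = (-1 - (1)·-0.800 - (3)·1.250) / (5) = -0.790
  r = (5 - (-2)·-0.800 - (1)·-0.200) / (4) = 0.900

0.900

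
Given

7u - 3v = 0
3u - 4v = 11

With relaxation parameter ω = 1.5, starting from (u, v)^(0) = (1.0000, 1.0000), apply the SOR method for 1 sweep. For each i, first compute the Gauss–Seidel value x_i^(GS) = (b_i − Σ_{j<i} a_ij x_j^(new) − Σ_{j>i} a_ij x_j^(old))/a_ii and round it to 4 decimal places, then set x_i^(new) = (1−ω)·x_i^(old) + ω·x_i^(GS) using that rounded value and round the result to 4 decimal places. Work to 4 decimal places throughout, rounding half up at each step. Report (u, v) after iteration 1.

Iteration 1:
  u: GS value = (0 - (-3)·1.0000) / (7) = 0.4286;  u ← (1−ω)·1.0000 + ω·0.4286 = 0.1429
  v: GS value = (11 - (3)·0.1429) / (-4) = -2.6428;  v ← (1−ω)·1.0000 + ω·-2.6428 = -4.4642

(0.1429, -4.4642)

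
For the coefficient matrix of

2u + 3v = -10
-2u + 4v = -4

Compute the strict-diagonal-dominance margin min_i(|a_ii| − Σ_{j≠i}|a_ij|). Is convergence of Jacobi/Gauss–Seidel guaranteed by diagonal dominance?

row 1: |2| − (3) = -1
row 2: |4| − (2) = 2
minimum over rows = -1 → not strictly diagonally dominant

-1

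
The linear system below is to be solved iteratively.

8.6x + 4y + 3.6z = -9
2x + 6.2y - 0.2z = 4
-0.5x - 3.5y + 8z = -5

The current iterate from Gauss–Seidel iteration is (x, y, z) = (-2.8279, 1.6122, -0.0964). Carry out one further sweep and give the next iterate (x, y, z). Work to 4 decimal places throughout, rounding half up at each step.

One sweep:
  x = (-9 - (4)·1.6122 - (3.6)·-0.0964) / (8.6) = -1.7560
  y = (4 - (2)·-1.7560 - (-0.2)·-0.0964) / (6.2) = 1.2085
  z = (-5 - (-0.5)·-1.7560 - (-3.5)·1.2085) / (8) = -0.2060

(-1.7560, 1.2085, -0.2060)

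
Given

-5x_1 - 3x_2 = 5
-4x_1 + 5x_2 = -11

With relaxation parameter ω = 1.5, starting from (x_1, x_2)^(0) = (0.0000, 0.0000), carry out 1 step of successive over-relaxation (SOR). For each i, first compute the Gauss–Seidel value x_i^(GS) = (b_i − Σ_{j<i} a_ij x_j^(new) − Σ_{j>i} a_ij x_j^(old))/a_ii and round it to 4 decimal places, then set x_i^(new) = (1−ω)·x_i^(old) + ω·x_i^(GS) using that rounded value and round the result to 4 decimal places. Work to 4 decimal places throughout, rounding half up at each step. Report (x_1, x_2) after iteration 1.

(-1.5000, -5.1000)

Iteration 1:
  x_1: GS value = (5 - (-3)·0.0000) / (-5) = -1.0000;  x_1 ← (1−ω)·0.0000 + ω·-1.0000 = -1.5000
  x_2: GS value = (-11 - (-4)·-1.5000) / (5) = -3.4000;  x_2 ← (1−ω)·0.0000 + ω·-3.4000 = -5.1000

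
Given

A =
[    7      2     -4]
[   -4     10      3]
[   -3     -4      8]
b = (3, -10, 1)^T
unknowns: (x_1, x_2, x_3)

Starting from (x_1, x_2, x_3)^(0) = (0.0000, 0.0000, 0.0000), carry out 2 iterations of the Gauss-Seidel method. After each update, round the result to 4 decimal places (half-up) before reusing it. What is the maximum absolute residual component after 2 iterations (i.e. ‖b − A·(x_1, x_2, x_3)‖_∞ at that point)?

0.3396

Iteration 1:
  x_1 = (3 - (2)·0.0000 - (-4)·0.0000) / (7) = 0.4286
  x_2 = (-10 - (-4)·0.4286 - (3)·0.0000) / (10) = -0.8286
  x_3 = (1 - (-3)·0.4286 - (-4)·-0.8286) / (8) = -0.1286
Iteration 2:
  x_1 = (3 - (2)·-0.8286 - (-4)·-0.1286) / (7) = 0.5918
  x_2 = (-10 - (-4)·0.5918 - (3)·-0.1286) / (10) = -0.7247
  x_3 = (1 - (-3)·0.5918 - (-4)·-0.7247) / (8) = -0.0154
Residual b − A·x = (0.2452, -0.3396, -0.0002); ∞-norm = 0.3396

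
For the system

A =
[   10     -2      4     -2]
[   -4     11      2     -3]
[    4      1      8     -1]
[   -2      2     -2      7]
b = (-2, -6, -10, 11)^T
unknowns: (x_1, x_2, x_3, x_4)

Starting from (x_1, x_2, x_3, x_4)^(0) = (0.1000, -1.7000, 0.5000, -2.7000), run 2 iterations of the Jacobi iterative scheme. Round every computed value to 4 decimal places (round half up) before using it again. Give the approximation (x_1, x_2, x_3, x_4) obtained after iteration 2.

Iteration 1:
  x_1 = (-2 - (-2)·-1.7000 - (4)·0.5000 - (-2)·-2.7000) / (10) = -1.2800
  x_2 = (-6 - (-4)·0.1000 - (2)·0.5000 - (-3)·-2.7000) / (11) = -1.3364
  x_3 = (-10 - (4)·0.1000 - (1)·-1.7000 - (-1)·-2.7000) / (8) = -1.4250
  x_4 = (11 - (-2)·0.1000 - (2)·-1.7000 - (-2)·0.5000) / (7) = 2.2286
Iteration 2:
  x_1 = (-2 - (-2)·-1.3364 - (4)·-1.4250 - (-2)·2.2286) / (10) = 0.5484
  x_2 = (-6 - (-4)·-1.2800 - (2)·-1.4250 - (-3)·2.2286) / (11) = -0.1440
  x_3 = (-10 - (4)·-1.2800 - (1)·-1.3364 - (-1)·2.2286) / (8) = -0.1644
  x_4 = (11 - (-2)·-1.2800 - (2)·-1.3364 - (-2)·-1.4250) / (7) = 1.1804

(0.5484, -0.1440, -0.1644, 1.1804)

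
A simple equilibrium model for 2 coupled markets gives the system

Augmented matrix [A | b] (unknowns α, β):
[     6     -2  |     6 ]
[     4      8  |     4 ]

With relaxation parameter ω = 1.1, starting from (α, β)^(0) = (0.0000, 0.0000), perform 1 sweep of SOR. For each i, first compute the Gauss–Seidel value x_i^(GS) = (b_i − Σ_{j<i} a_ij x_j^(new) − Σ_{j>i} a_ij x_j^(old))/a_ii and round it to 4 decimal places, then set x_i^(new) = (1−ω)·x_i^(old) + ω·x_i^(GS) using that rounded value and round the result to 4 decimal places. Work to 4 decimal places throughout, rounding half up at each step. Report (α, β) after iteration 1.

Iteration 1:
  α: GS value = (6 - (-2)·0.0000) / (6) = 1.0000;  α ← (1−ω)·0.0000 + ω·1.0000 = 1.1000
  β: GS value = (4 - (4)·1.1000) / (8) = -0.0500;  β ← (1−ω)·0.0000 + ω·-0.0500 = -0.0550

(1.1000, -0.0550)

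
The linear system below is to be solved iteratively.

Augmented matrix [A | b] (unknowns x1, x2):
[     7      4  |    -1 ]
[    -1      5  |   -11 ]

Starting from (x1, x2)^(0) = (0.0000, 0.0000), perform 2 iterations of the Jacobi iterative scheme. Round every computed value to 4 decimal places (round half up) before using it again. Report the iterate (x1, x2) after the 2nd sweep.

(1.1143, -2.2286)

Iteration 1:
  x1 = (-1 - (4)·0.0000) / (7) = -0.1429
  x2 = (-11 - (-1)·0.0000) / (5) = -2.2000
Iteration 2:
  x1 = (-1 - (4)·-2.2000) / (7) = 1.1143
  x2 = (-11 - (-1)·-0.1429) / (5) = -2.2286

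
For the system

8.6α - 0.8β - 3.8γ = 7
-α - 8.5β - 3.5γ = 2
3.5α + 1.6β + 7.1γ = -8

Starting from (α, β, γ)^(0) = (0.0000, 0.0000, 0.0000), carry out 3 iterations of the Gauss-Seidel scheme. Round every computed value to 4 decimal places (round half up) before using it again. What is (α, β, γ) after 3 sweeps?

(0.2831, 0.2562, -1.3241)

Iteration 1:
  α = (7 - (-0.8)·0.0000 - (-3.8)·0.0000) / (8.6) = 0.8140
  β = (2 - (-1)·0.8140 - (-3.5)·0.0000) / (-8.5) = -0.3311
  γ = (-8 - (3.5)·0.8140 - (1.6)·-0.3311) / (7.1) = -1.4534
Iteration 2:
  α = (7 - (-0.8)·-0.3311 - (-3.8)·-1.4534) / (8.6) = 0.1410
  β = (2 - (-1)·0.1410 - (-3.5)·-1.4534) / (-8.5) = 0.3466
  γ = (-8 - (3.5)·0.1410 - (1.6)·0.3466) / (7.1) = -1.2744
Iteration 3:
  α = (7 - (-0.8)·0.3466 - (-3.8)·-1.2744) / (8.6) = 0.2831
  β = (2 - (-1)·0.2831 - (-3.5)·-1.2744) / (-8.5) = 0.2562
  γ = (-8 - (3.5)·0.2831 - (1.6)·0.2562) / (7.1) = -1.3241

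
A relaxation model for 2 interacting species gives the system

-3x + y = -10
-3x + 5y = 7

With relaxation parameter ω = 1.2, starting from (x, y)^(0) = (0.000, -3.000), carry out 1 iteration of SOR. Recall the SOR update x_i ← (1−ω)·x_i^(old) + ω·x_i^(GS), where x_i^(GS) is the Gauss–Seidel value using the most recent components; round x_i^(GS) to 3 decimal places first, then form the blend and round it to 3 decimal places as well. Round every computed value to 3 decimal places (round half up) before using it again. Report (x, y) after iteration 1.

Iteration 1:
  x: GS value = (-10 - (1)·-3.000) / (-3) = 2.333;  x ← (1−ω)·0.000 + ω·2.333 = 2.800
  y: GS value = (7 - (-3)·2.800) / (5) = 3.080;  y ← (1−ω)·-3.000 + ω·3.080 = 4.296

(2.800, 4.296)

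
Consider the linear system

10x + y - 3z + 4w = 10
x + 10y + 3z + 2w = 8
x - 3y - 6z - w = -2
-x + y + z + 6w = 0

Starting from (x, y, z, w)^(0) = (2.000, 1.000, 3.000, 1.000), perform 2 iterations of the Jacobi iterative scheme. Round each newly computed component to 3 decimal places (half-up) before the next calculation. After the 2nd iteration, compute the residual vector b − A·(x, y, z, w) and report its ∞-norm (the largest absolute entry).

4.547

Iteration 1:
  x = (10 - (1)·1.000 - (-3)·3.000 - (4)·1.000) / (10) = 1.400
  y = (8 - (1)·2.000 - (3)·3.000 - (2)·1.000) / (10) = -0.500
  z = (-2 - (1)·2.000 - (-3)·1.000 - (-1)·1.000) / (-6) = 0.000
  w = (0 - (-1)·2.000 - (1)·1.000 - (1)·3.000) / (6) = -0.333
Iteration 2:
  x = (10 - (1)·-0.500 - (-3)·0.000 - (4)·-0.333) / (10) = 1.183
  y = (8 - (1)·1.400 - (3)·0.000 - (2)·-0.333) / (10) = 0.727
  z = (-2 - (1)·1.400 - (-3)·-0.500 - (-1)·-0.333) / (-6) = 0.872
  w = (0 - (-1)·1.400 - (1)·-0.500 - (1)·0.000) / (6) = 0.317
Residual b − A·x = (-1.209, -3.703, 4.547, -2.318); ∞-norm = 4.547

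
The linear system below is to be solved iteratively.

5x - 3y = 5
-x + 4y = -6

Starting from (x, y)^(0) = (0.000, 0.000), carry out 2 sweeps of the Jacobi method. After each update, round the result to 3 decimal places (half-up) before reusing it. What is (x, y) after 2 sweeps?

Iteration 1:
  x = (5 - (-3)·0.000) / (5) = 1.000
  y = (-6 - (-1)·0.000) / (4) = -1.500
Iteration 2:
  x = (5 - (-3)·-1.500) / (5) = 0.100
  y = (-6 - (-1)·1.000) / (4) = -1.250

(0.100, -1.250)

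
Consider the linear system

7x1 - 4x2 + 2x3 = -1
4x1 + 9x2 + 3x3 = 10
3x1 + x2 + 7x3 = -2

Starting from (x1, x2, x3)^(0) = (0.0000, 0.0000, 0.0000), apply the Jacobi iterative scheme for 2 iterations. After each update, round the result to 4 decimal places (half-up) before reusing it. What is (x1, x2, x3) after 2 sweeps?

(0.5737, 1.2699, -0.3832)

Iteration 1:
  x1 = (-1 - (-4)·0.0000 - (2)·0.0000) / (7) = -0.1429
  x2 = (10 - (4)·0.0000 - (3)·0.0000) / (9) = 1.1111
  x3 = (-2 - (3)·0.0000 - (1)·0.0000) / (7) = -0.2857
Iteration 2:
  x1 = (-1 - (-4)·1.1111 - (2)·-0.2857) / (7) = 0.5737
  x2 = (10 - (4)·-0.1429 - (3)·-0.2857) / (9) = 1.2699
  x3 = (-2 - (3)·-0.1429 - (1)·1.1111) / (7) = -0.3832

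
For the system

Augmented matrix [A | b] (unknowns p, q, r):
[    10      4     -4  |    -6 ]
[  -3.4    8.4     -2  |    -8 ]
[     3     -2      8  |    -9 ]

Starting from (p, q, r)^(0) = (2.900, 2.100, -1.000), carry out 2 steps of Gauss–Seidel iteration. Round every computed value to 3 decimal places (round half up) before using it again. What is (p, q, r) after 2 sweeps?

Iteration 1:
  p = (-6 - (4)·2.100 - (-4)·-1.000) / (10) = -1.840
  q = (-8 - (-3.4)·-1.840 - (-2)·-1.000) / (8.4) = -1.935
  r = (-9 - (3)·-1.840 - (-2)·-1.935) / (8) = -0.919
Iteration 2:
  p = (-6 - (4)·-1.935 - (-4)·-0.919) / (10) = -0.194
  q = (-8 - (-3.4)·-0.194 - (-2)·-0.919) / (8.4) = -1.250
  r = (-9 - (3)·-0.194 - (-2)·-1.250) / (8) = -1.365

(-0.194, -1.250, -1.365)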